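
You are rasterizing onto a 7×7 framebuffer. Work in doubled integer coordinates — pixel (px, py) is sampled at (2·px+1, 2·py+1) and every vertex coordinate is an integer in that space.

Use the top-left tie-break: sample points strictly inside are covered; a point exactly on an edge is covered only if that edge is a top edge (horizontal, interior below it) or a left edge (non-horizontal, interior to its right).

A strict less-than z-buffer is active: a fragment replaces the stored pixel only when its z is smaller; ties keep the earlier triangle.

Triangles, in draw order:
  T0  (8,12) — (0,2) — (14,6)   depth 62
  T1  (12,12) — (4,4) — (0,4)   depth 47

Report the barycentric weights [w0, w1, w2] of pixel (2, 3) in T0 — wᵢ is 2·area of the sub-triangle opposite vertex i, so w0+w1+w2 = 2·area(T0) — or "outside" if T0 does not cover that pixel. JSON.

T0:
  2·area = 108
  edge (8, 12)→(0, 2): d=(-8,-10) top-left  bias=+0
  edge (0, 2)→(14, 6): d=(14,4) right/bottom  bias=-1
  edge (14, 6)→(8, 12): d=(-6,6) right/bottom  bias=-1
    (0,1)@(1, 3): e=[2,10,96] → #
    (1,1)@(3, 3): e=[22,2,84] → #
    (2,1)@(5, 3): e=[42,-6,72] → ·
    (0,2)@(1, 5): e=[-14,38,84] → ·
    (1,2)@(3, 5): e=[6,30,72] → #
    (2,2)@(5, 5): e=[26,22,60] → #
    (3,2)@(7, 5): e=[46,14,48] → #
    (4,2)@(9, 5): e=[66,6,36] → #
    (5,2)@(11, 5): e=[86,-2,24] → ·
    (1,3)@(3, 7): e=[-10,58,60] → ·
    (2,3)@(5, 7): e=[10,50,48] → #
    (5,3)@(11, 7): e=[70,26,12] → #
    (6,3)@(13, 7): e=[90,18,0] → ·  [on edge]
    (5,4)@(11, 9): e=[54,54,0] → ·  [on edge]
    (4,5)@(9, 11): e=[18,90,0] → ·  [on edge]
    (3,6)@(7, 13): e=[-18,126,0] → ·  [on edge]
  covered (12 px):
    · · · · · · ·
    # # · · · · ·
    · # # # # · ·
    · · # # # # ·
    · · · # # · ·
    · · · · · · ·
    · · · · · · ·
T1:
  2·area = 32  (B↔C swapped to make it positive)
  edge (12, 12)→(0, 4): d=(-12,-8) top-left  bias=+0
  edge (0, 4)→(4, 4): d=(4,0) top-left  bias=+0
  edge (4, 4)→(12, 12): d=(8,8) right/bottom  bias=-1
    (0,0)@(1, 1): e=[44,-12,0] → ·  [on edge]
    (1,1)@(3, 3): e=[36,-4,0] → ·  [on edge]
    (1,2)@(3, 5): e=[12,4,16] → #
    (2,2)@(5, 5): e=[28,4,0] → ·  [on edge]
    (1,3)@(3, 7): e=[-12,12,32] → ·
    (2,3)@(5, 7): e=[4,12,16] → #
    (3,3)@(7, 7): e=[20,12,0] → ·  [on edge]
    (2,4)@(5, 9): e=[-20,20,32] → ·
    (4,4)@(9, 9): e=[12,20,0] → ·  [on edge]
    (5,5)@(11, 11): e=[4,28,0] → ·  [on edge]
    (6,6)@(13, 13): e=[-4,36,0] → ·  [on edge]
  covered (2 px):
    · · · · · · ·
    · · · · · · ·
    · # · · · · ·
    · · # · · · ·
    · · · · · · ·
    · · · · · · ·
    · · · · · · ·

Final: [50,48,10]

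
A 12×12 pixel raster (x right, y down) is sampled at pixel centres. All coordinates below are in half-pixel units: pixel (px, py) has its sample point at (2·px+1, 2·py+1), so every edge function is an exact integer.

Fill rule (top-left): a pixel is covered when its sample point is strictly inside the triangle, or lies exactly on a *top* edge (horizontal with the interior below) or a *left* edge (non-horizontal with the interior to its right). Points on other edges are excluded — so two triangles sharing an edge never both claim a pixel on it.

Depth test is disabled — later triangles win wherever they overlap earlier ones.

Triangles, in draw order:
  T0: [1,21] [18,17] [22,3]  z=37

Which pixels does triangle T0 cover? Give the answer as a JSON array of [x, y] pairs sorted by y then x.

T0:
  2·area = 222  (B↔C swapped to make it positive)
  edge (1, 21)→(22, 3): d=(21,-18) top-left  bias=+0
  edge (22, 3)→(18, 17): d=(-4,14) right/bottom  bias=-1
  edge (18, 17)→(1, 21): d=(-17,4) right/bottom  bias=-1
    (10,2)@(21, 5): e=[24,6,192] → █
    (11,2)@(23, 5): e=[60,-22,184] → ·
    (9,3)@(19, 7): e=[30,26,166] → █
    (10,3)@(21, 7): e=[66,-2,158] → ·
    (7,4)@(15, 9): e=[0,74,148] → █  [on edge]
    (8,4)@(17, 9): e=[36,46,140] → █
    (10,4)@(21, 9): e=[108,-10,124] → ·
    (6,5)@(13, 11): e=[6,94,122] → █
    (10,5)@(21, 11): e=[150,-18,90] → ·
    (5,6)@(11, 13): e=[12,114,96] → █
    (10,6)@(21, 13): e=[192,-26,56] → ·
    (4,7)@(9, 15): e=[18,134,70] → █
    (0,10)@(1, 21): e=[0,222,0] → ·  [on edge]
  covered (28 px):
    · · · · · · · · · · · ·
    · · · · · · · · · · · ·
    · · · · · · · · · · █ ·
    · · · · · · · · · █ · ·
    · · · · · · · █ █ █ · ·
    · · · · · · █ █ █ █ · ·
    · · · · · █ █ █ █ █ · ·
    · · · · █ █ █ █ █ · · ·
    · · · █ █ █ █ █ █ · · ·
    · · █ █ █ · · · · · · ·
    · · · · · · · · · · · ·
    · · · · · · · · · · · ·

Final: [[10,2],[9,3],[7,4],[8,4],[9,4],[6,5],[7,5],[8,5],[9,5],[5,6],[6,6],[7,6],[8,6],[9,6],[4,7],[5,7],[6,7],[7,7],[8,7],[3,8],[4,8],[5,8],[6,8],[7,8],[8,8],[2,9],[3,9],[4,9]]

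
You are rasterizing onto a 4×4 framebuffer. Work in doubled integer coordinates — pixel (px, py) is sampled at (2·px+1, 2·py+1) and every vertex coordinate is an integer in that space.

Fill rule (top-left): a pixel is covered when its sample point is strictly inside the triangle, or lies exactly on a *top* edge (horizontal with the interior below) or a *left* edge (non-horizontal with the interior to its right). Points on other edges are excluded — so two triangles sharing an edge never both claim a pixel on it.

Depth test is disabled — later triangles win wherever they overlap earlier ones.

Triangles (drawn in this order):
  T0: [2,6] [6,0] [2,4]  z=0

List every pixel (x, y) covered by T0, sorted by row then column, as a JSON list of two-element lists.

T0:
  2·area = 8  (B↔C swapped to make it positive)
  edge (2, 6)→(2, 4): d=(0,-2) top-left  bias=+0
  edge (2, 4)→(6, 0): d=(4,-4) top-left  bias=+0
  edge (6, 0)→(2, 6): d=(-4,6) right/bottom  bias=-1
    (2,0)@(5, 1): e=[6,0,2] → #  [on edge]
    (3,0)@(7, 1): e=[10,8,-10] → ·
    (1,1)@(3, 3): e=[2,0,6] → #  [on edge]
    (2,1)@(5, 3): e=[6,8,-6] → ·
    (0,2)@(1, 5): e=[-2,0,10] → ·  [on edge]
    (1,2)@(3, 5): e=[2,8,-2] → ·
  covered (2 px):
    · · # ·
    · # · ·
    · · · ·
    · · · ·

Answer: [[2,0],[1,1]]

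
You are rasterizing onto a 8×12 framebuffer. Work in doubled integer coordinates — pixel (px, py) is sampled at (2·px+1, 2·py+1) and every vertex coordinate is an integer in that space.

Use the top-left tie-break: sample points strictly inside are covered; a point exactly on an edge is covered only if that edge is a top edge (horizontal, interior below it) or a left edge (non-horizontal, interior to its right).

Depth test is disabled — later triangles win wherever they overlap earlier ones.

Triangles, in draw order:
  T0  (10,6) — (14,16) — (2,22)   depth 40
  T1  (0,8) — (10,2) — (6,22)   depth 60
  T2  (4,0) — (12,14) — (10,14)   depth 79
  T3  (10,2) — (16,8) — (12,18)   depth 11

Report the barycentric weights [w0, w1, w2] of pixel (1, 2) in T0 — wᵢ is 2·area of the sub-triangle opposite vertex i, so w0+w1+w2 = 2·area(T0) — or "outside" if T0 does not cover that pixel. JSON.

T0:
  2·area = 144
  edge (10, 6)→(14, 16): d=(4,10) right/bottom  bias=-1
  edge (14, 16)→(2, 22): d=(-12,6) right/bottom  bias=-1
  edge (2, 22)→(10, 6): d=(8,-16) top-left  bias=+0
    (4,4)@(9, 9): e=[22,114,8] → #
    (5,4)@(11, 9): e=[2,102,40] → #
    (6,4)@(13, 9): e=[-18,90,72] → ·
    (4,5)@(9, 11): e=[30,90,24] → #
    (6,5)@(13, 11): e=[-10,66,88] → ·
    (3,6)@(7, 13): e=[58,78,8] → #
    (6,6)@(13, 13): e=[-2,42,104] → ·
    (3,7)@(7, 15): e=[66,54,24] → #
    (6,7)@(13, 15): e=[6,18,120] → #
    (7,7)@(15, 15): e=[-14,6,152] → ·
    (2,8)@(5, 17): e=[94,42,8] → #
    (6,8)@(13, 17): e=[14,-6,136] → ·
  covered (18 px):
    · · · · · · · ·
    · · · · · · · ·
    · · · · · · · ·
    · · · · · · · ·
    · · · · # # · ·
    · · · · # # · ·
    · · · # # # · ·
    · · · # # # # ·
    · · # # # # · ·
    · · # # · · · ·
    · # · · · · · ·
    · · · · · · · ·
T1:
  2·area = 176
  edge (0, 8)→(10, 2): d=(10,-6) top-left  bias=+0
  edge (10, 2)→(6, 22): d=(-4,20) right/bottom  bias=-1
  edge (6, 22)→(0, 8): d=(-6,-14) top-left  bias=+0
    (4,1)@(9, 3): e=[4,16,156] → #
    (5,1)@(11, 3): e=[16,-24,184] → ·
    (2,2)@(5, 5): e=[0,88,88] → #  [on edge]
    (3,2)@(7, 5): e=[12,48,116] → #
    (5,2)@(11, 5): e=[36,-32,172] → ·
    (1,3)@(3, 7): e=[8,120,48] → #
    (4,3)@(9, 7): e=[44,0,132] → ·  [on edge]
    (0,4)@(1, 9): e=[16,152,8] → #
    (4,4)@(9, 9): e=[64,-8,120] → ·
    (0,5)@(1, 11): e=[36,144,-4] → ·
    (1,5)@(3, 11): e=[48,104,24] → #
    (4,5)@(9, 11): e=[84,-16,108] → ·
    (1,7)@(3, 15): e=[88,88,0] → #  [on edge]
    (3,8)@(7, 17): e=[132,0,44] → ·  [on edge]
  covered (22 px):
    · · · · · · · ·
    · · · · # · · ·
    · · # # # · · ·
    · # # # · · · ·
    # # # # · · · ·
    · # # # · · · ·
    · # # # · · · ·
    · # # # · · · ·
    · · # · · · · ·
    · · # · · · · ·
    · · · · · · · ·
    · · · · · · · ·
T2:
  2·area = 28
  edge (4, 0)→(12, 14): d=(8,14) right/bottom  bias=-1
  edge (12, 14)→(10, 14): d=(-2,0) right/bottom  bias=-1
  edge (10, 14)→(4, 0): d=(-6,-14) top-left  bias=+0
    (3,3)@(7, 7): e=[14,14,0] → #  [on edge]
    (4,3)@(9, 7): e=[-14,14,28] → ·
    (3,4)@(7, 9): e=[30,10,-12] → ·
    (4,4)@(9, 9): e=[2,10,16] → #
    (5,4)@(11, 9): e=[-26,10,44] → ·
    (4,5)@(9, 11): e=[18,6,4] → #
    (5,5)@(11, 11): e=[-10,6,32] → ·
    (4,6)@(9, 13): e=[34,2,-8] → ·
    (5,6)@(11, 13): e=[6,2,20] → #
    (6,6)@(13, 13): e=[-22,2,48] → ·
    (5,7)@(11, 15): e=[22,-2,8] → ·
    (6,10)@(13, 21): e=[42,-14,0] → ·  [on edge]
  covered (4 px):
    · · · · · · · ·
    · · · · · · · ·
    · · · · · · · ·
    · · · # · · · ·
    · · · · # · · ·
    · · · · # · · ·
    · · · · · # · ·
    · · · · · · · ·
    · · · · · · · ·
    · · · · · · · ·
    · · · · · · · ·
    · · · · · · · ·
T3:
  2·area = 84
  edge (10, 2)→(16, 8): d=(6,6) right/bottom  bias=-1
  edge (16, 8)→(12, 18): d=(-4,10) right/bottom  bias=-1
  edge (12, 18)→(10, 2): d=(-2,-16) top-left  bias=+0
    (4,0)@(9, 1): e=[0,98,-14] → ·  [on edge]
    (5,1)@(11, 3): e=[0,70,14] → ·  [on edge]
    (5,2)@(11, 5): e=[12,62,10] → #
    (6,2)@(13, 5): e=[0,42,42] → ·  [on edge]
    (5,3)@(11, 7): e=[24,54,6] → #
    (6,3)@(13, 7): e=[12,34,38] → #
    (7,3)@(15, 7): e=[0,14,70] → ·  [on edge]
    (5,4)@(11, 9): e=[36,46,2] → #
    (7,4)@(15, 9): e=[12,6,66] → #
    (5,5)@(11, 11): e=[48,38,-2] → ·
    (6,5)@(13, 11): e=[36,18,30] → #
    (7,5)@(15, 11): e=[24,-2,62] → ·
  covered (9 px):
    · · · · · · · ·
    · · · · · · · ·
    · · · · · # · ·
    · · · · · # # ·
    · · · · · # # #
    · · · · · · # ·
    · · · · · · # ·
    · · · · · · # ·
    · · · · · · · ·
    · · · · · · · ·
    · · · · · · · ·
    · · · · · · · ·

Final: "outside"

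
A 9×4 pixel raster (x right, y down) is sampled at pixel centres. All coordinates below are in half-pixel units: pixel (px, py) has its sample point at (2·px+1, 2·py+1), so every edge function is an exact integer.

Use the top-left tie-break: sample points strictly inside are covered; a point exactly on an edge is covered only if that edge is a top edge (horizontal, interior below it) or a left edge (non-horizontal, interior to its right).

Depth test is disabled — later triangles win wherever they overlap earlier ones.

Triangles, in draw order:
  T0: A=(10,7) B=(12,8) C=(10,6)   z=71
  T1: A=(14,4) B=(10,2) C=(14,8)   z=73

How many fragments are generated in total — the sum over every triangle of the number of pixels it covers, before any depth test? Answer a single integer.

T0:
  2·area = 2  (B↔C swapped to make it positive)
  edge (10, 7)→(10, 6): d=(0,-1) top-left  bias=+0
  edge (10, 6)→(12, 8): d=(2,2) right/bottom  bias=-1
  edge (12, 8)→(10, 7): d=(-2,-1) top-left  bias=+0
    (2,0)@(5, 1): e=[-5,0,7] → .  [on edge]
    (3,1)@(7, 3): e=[-3,0,5] → .  [on edge]
    (4,2)@(9, 5): e=[-1,0,3] → .  [on edge]
    (5,3)@(11, 7): e=[1,0,1] → .  [on edge]
  covered (0 px):
    . . . . . . . . .
    . . . . . . . . .
    . . . . . . . . .
    . . . . . . . . .
T1:
  2·area = 16  (B↔C swapped to make it positive)
  edge (14, 4)→(14, 8): d=(0,4) right/bottom  bias=-1
  edge (14, 8)→(10, 2): d=(-4,-6) top-left  bias=+0
  edge (10, 2)→(14, 4): d=(4,2) right/bottom  bias=-1
    (5,1)@(11, 3): e=[12,2,2] → X
    (6,1)@(13, 3): e=[4,14,-2] → .
    (5,2)@(11, 5): e=[12,-6,10] → .
    (6,2)@(13, 5): e=[4,6,6] → X
    (7,2)@(15, 5): e=[-4,18,2] → .
    (6,3)@(13, 7): e=[4,-2,14] → .
  covered (2 px):
    . . . . . . . . .
    . . . . . X . . .
    . . . . . . X . .
    . . . . . . . . .

Answer: 2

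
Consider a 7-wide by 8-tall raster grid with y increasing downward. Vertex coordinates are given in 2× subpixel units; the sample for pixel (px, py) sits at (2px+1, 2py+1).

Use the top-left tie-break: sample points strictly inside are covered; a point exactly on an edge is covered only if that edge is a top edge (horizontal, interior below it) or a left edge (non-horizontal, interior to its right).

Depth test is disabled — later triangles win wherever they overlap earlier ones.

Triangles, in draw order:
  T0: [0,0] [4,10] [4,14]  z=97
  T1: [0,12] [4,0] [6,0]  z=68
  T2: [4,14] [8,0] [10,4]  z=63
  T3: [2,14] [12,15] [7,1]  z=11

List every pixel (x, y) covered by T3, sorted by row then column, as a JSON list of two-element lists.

T0:
  2·area = 16
  edge (0, 0)→(4, 10): d=(4,10) right/bottom  bias=-1
  edge (4, 10)→(4, 14): d=(0,4) right/bottom  bias=-1
  edge (4, 14)→(0, 0): d=(-4,-14) top-left  bias=+0
    (0,1)@(1, 3): e=[2,12,2] → X
    (1,1)@(3, 3): e=[-18,4,30] → .
    (0,2)@(1, 5): e=[10,12,-6] → .
    (1,4)@(3, 9): e=[6,4,6] → X
    (2,4)@(5, 9): e=[-14,-4,34] → .
    (1,5)@(3, 11): e=[14,4,-2] → .
  covered (2 px):
    . . . . . . .
    X . . . . . .
    . . . . . . .
    . . . . . . .
    . X . . . . .
    . . . . . . .
    . . . . . . .
    . . . . . . .
T1:
  2·area = 24
  edge (0, 12)→(4, 0): d=(4,-12) top-left  bias=+0
  edge (4, 0)→(6, 0): d=(2,0) top-left  bias=+0
  edge (6, 0)→(0, 12): d=(-6,12) right/bottom  bias=-1
    (2,0)@(5, 1): e=[16,2,6] → X
    (3,0)@(7, 1): e=[40,2,-18] → .
    (1,1)@(3, 3): e=[0,6,18] → X  [on edge]
    (2,1)@(5, 3): e=[24,6,-6] → .
    (1,2)@(3, 5): e=[8,10,6] → X
    (2,2)@(5, 5): e=[32,10,-18] → .
    (1,3)@(3, 7): e=[16,14,-6] → .
    (0,4)@(1, 9): e=[0,18,6] → X  [on edge]
    (1,4)@(3, 9): e=[24,18,-18] → .
    (0,5)@(1, 11): e=[8,22,-6] → .
  covered (4 px):
    . . X . . . .
    . X . . . . .
    . X . . . . .
    . . . . . . .
    X . . . . . .
    . . . . . . .
    . . . . . . .
    . . . . . . .
T2:
  2·area = 44
  edge (4, 14)→(8, 0): d=(4,-14) top-left  bias=+0
  edge (8, 0)→(10, 4): d=(2,4) right/bottom  bias=-1
  edge (10, 4)→(4, 14): d=(-6,10) right/bottom  bias=-1
    (4,1)@(9, 3): e=[26,2,16] → X
    (5,1)@(11, 3): e=[54,-6,-4] → .
    (3,2)@(7, 5): e=[6,14,24] → X
    (5,2)@(11, 5): e=[62,-2,-16] → .
    (3,3)@(7, 7): e=[14,18,12] → X
    (4,3)@(9, 7): e=[42,10,-8] → .
    (3,4)@(7, 9): e=[22,22,0] → .  [on edge]
    (2,5)@(5, 11): e=[2,34,8] → X
    (3,5)@(7, 11): e=[30,26,-12] → .
    (2,6)@(5, 13): e=[10,38,-4] → .
  covered (5 px):
    . . . . . . .
    . . . . X . .
    . . . X X . .
    . . . X . . .
    . . . . . . .
    . . X . . . .
    . . . . . . .
    . . . . . . .
T3:
  2·area = 135  (B↔C swapped to make it positive)
  edge (2, 14)→(7, 1): d=(5,-13) top-left  bias=+0
  edge (7, 1)→(12, 15): d=(5,14) right/bottom  bias=-1
  edge (12, 15)→(2, 14): d=(-10,-1) top-left  bias=+0
    (3,0)@(7, 1): e=[0,0,135] → .  [on edge]
    (3,1)@(7, 3): e=[10,10,115] → X
    (4,1)@(9, 3): e=[36,-18,117] → .
    (3,2)@(7, 5): e=[20,20,95] → X
    (4,2)@(9, 5): e=[46,-8,97] → .
    (2,3)@(5, 7): e=[4,58,73] → X
    (4,3)@(9, 7): e=[56,2,77] → X
    (5,3)@(11, 7): e=[82,-26,79] → .
    (2,4)@(5, 9): e=[14,68,53] → X
    (5,4)@(11, 9): e=[92,-16,59] → .
    (2,5)@(5, 11): e=[24,78,33] → X
    (5,5)@(11, 11): e=[102,-6,39] → .
  covered (16 px):
    . . . . . . .
    . . . X . . .
    . . . X . . .
    . . X X X . .
    . . X X X . .
    . . X X X . .
    . X X X X X .
    . . . . . . .

Result: [[3,1],[3,2],[2,3],[3,3],[4,3],[2,4],[3,4],[4,4],[2,5],[3,5],[4,5],[1,6],[2,6],[3,6],[4,6],[5,6]]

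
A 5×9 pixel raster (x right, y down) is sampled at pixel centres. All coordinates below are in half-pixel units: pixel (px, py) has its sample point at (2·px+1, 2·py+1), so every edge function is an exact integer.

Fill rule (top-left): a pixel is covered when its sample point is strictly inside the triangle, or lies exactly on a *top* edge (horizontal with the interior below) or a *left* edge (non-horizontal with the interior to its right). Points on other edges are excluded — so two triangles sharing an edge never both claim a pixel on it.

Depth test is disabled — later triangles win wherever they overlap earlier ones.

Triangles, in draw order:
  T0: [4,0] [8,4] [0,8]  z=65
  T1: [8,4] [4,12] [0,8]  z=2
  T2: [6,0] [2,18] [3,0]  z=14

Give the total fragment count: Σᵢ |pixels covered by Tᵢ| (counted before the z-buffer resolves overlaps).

T0:
  2·area = 48
  edge (4, 0)→(8, 4): d=(4,4) right/bottom  bias=-1
  edge (8, 4)→(0, 8): d=(-8,4) right/bottom  bias=-1
  edge (0, 8)→(4, 0): d=(4,-8) top-left  bias=+0
    (2,0)@(5, 1): e=[0,36,12] → ·  [on edge]
    (1,1)@(3, 3): e=[16,28,4] → █
    (2,1)@(5, 3): e=[8,20,20] → █
    (3,1)@(7, 3): e=[0,12,36] → ·  [on edge]
    (1,2)@(3, 5): e=[24,12,12] → █
    (3,2)@(7, 5): e=[8,-4,44] → ·
    (4,2)@(9, 5): e=[0,-12,60] → ·  [on edge]
    (0,3)@(1, 7): e=[40,4,4] → █
    (1,3)@(3, 7): e=[32,-4,20] → ·
    (2,3)@(5, 7): e=[24,-12,36] → ·
    (0,4)@(1, 9): e=[48,-12,12] → ·
  covered (5 px):
    · · · · ·
    · █ █ · ·
    · █ █ · ·
    █ · · · ·
    · · · · ·
    · · · · ·
    · · · · ·
    · · · · ·
    · · · · ·
T1:
  2·area = 48
  edge (8, 4)→(4, 12): d=(-4,8) right/bottom  bias=-1
  edge (4, 12)→(0, 8): d=(-4,-4) top-left  bias=+0
  edge (0, 8)→(8, 4): d=(8,-4) top-left  bias=+0
    (3,2)@(7, 5): e=[4,40,4] → █
    (4,2)@(9, 5): e=[-12,48,12] → ·
    (1,3)@(3, 7): e=[28,16,4] → █
    (2,3)@(5, 7): e=[12,24,12] → █
    (3,3)@(7, 7): e=[-4,32,20] → ·
    (0,4)@(1, 9): e=[36,0,12] → █  [on edge]
    (3,4)@(7, 9): e=[-12,24,36] → ·
    (0,5)@(1, 11): e=[28,-8,28] → ·
    (1,5)@(3, 11): e=[12,0,36] → █  [on edge]
    (2,5)@(5, 11): e=[-4,8,44] → ·
    (1,6)@(3, 13): e=[4,-8,52] → ·
    (2,6)@(5, 13): e=[-12,0,60] → ·  [on edge]
    (3,7)@(7, 15): e=[-36,0,84] → ·  [on edge]
    (4,8)@(9, 17): e=[-60,0,108] → ·  [on edge]
  covered (7 px):
    · · · · ·
    · · · · ·
    · · · █ ·
    · █ █ · ·
    █ █ █ · ·
    · █ · · ·
    · · · · ·
    · · · · ·
    · · · · ·
T2:
  2·area = 54
  edge (6, 0)→(2, 18): d=(-4,18) right/bottom  bias=-1
  edge (2, 18)→(3, 0): d=(1,-18) top-left  bias=+0
  edge (3, 0)→(6, 0): d=(3,0) top-left  bias=+0
    (1,0)@(3, 1): e=[50,1,3] → █
    (2,0)@(5, 1): e=[14,37,3] → █
    (3,0)@(7, 1): e=[-22,73,3] → ·
    (1,1)@(3, 3): e=[42,3,9] → █
    (3,1)@(7, 3): e=[-30,75,9] → ·
    (1,2)@(3, 5): e=[34,5,15] → █
    (2,2)@(5, 5): e=[-2,41,15] → ·
    (1,3)@(3, 7): e=[26,7,21] → █
    (2,3)@(5, 7): e=[-10,43,21] → ·
    (1,4)@(3, 9): e=[18,9,27] → █
    (2,4)@(5, 9): e=[-18,45,27] → ·
    (1,5)@(3, 11): e=[10,11,33] → █
  covered (9 px):
    · █ █ · ·
    · █ █ · ·
    · █ · · ·
    · █ · · ·
    · █ · · ·
    · █ · · ·
    · █ · · ·
    · · · · ·
    · · · · ·

Final: 21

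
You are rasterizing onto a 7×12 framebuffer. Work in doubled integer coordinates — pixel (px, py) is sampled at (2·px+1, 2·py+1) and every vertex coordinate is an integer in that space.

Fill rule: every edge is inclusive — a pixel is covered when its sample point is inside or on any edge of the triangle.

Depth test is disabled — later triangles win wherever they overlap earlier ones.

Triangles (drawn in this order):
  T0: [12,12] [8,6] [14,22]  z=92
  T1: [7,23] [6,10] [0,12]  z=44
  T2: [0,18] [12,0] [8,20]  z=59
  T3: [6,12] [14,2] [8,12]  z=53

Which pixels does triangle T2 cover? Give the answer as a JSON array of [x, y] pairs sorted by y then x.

T0:
  2·area = 28  (B↔C swapped to make it positive)
  edge (12, 12)→(14, 22): d=(2,10) inclusive
  edge (14, 22)→(8, 6): d=(-6,-16) inclusive
  edge (8, 6)→(12, 12): d=(4,6) inclusive
    (5,3)@(11, 7): e=[0,42,-14] → ·  [on edge]
    (5,5)@(11, 11): e=[8,18,2] → #
    (6,5)@(13, 11): e=[-12,50,-10] → ·
    (5,6)@(11, 13): e=[12,6,10] → #
    (6,6)@(13, 13): e=[-8,38,-2] → ·
    (5,7)@(11, 15): e=[16,-6,18] → ·
    (6,8)@(13, 17): e=[0,14,14] → #  [on edge]
    (6,9)@(13, 19): e=[4,2,22] → #
    (6,10)@(13, 21): e=[8,-10,30] → ·
  covered (4 px):
    · · · · · · ·
    · · · · · · ·
    · · · · · · ·
    · · · · · · ·
    · · · · · · ·
    · · · · · # ·
    · · · · · # ·
    · · · · · · ·
    · · · · · · #
    · · · · · · #
    · · · · · · ·
    · · · · · · ·
T1:
  2·area = 80  (B↔C swapped to make it positive)
  edge (7, 23)→(0, 12): d=(-7,-11) inclusive
  edge (0, 12)→(6, 10): d=(6,-2) inclusive
  edge (6, 10)→(7, 23): d=(1,13) inclusive
    (4,4)@(9, 9): e=[120,0,-40] → ·  [on edge]
    (1,5)@(3, 11): e=[40,0,40] → #  [on edge]
    (2,5)@(5, 11): e=[62,4,14] → #
    (3,5)@(7, 11): e=[84,8,-12] → ·
    (0,6)@(1, 13): e=[4,8,68] → #
    (3,6)@(7, 13): e=[70,20,-10] → ·
    (0,7)@(1, 15): e=[-10,20,70] → ·
    (1,7)@(3, 15): e=[12,24,44] → #
    (3,7)@(7, 15): e=[56,32,-8] → ·
    (1,8)@(3, 17): e=[-2,36,46] → ·
    (2,8)@(5, 17): e=[20,40,20] → #
    (3,8)@(7, 17): e=[42,44,-6] → ·
    (3,11)@(7, 23): e=[0,80,0] → #  [on edge]
  covered (10 px):
    · · · · · · ·
    · · · · · · ·
    · · · · · · ·
    · · · · · · ·
    · · · · · · ·
    · # # · · · ·
    # # # · · · ·
    · # # · · · ·
    · · # · · · ·
    · · # · · · ·
    · · · · · · ·
    · · · # · · ·
T2:
  2·area = 168
  edge (0, 18)→(12, 0): d=(12,-18) inclusive
  edge (12, 0)→(8, 20): d=(-4,20) inclusive
  edge (8, 20)→(0, 18): d=(-8,-2) inclusive
    (5,1)@(11, 3): e=[18,8,142] → #
    (6,1)@(13, 3): e=[54,-32,146] → ·
    (4,2)@(9, 5): e=[6,40,122] → #
    (5,2)@(11, 5): e=[42,0,126] → #  [on edge]
    (6,2)@(13, 5): e=[78,-40,130] → ·
    (4,3)@(9, 7): e=[30,32,106] → #
    (5,3)@(11, 7): e=[66,-8,110] → ·
    (3,4)@(7, 9): e=[18,64,86] → #
    (5,4)@(11, 9): e=[90,-16,94] → ·
    (2,5)@(5, 11): e=[6,96,66] → #
    (5,5)@(11, 11): e=[114,-24,78] → ·
    (2,6)@(5, 13): e=[30,88,50] → #
    (4,7)@(9, 15): e=[126,0,42] → #  [on edge]
  covered (22 px):
    · · · · · · ·
    · · · · · # ·
    · · · · # # ·
    · · · · # · ·
    · · · # # · ·
    · · # # # · ·
    · · # # # · ·
    · # # # # · ·
    # # # # · · ·
    · · # # · · ·
    · · · · · · ·
    · · · · · · ·
T3:
  2·area = 20
  edge (6, 12)→(14, 2): d=(8,-10) inclusive
  edge (14, 2)→(8, 12): d=(-6,10) inclusive
  edge (8, 12)→(6, 12): d=(-2,0) inclusive
    (5,3)@(11, 7): e=[10,0,10] → #  [on edge]
    (6,3)@(13, 7): e=[30,-20,10] → ·
    (4,4)@(9, 9): e=[6,8,6] → #
    (5,4)@(11, 9): e=[26,-12,6] → ·
    (3,5)@(7, 11): e=[2,16,2] → #
    (4,5)@(9, 11): e=[22,-4,2] → ·
    (3,6)@(7, 13): e=[18,4,-2] → ·
    (2,8)@(5, 17): e=[30,0,-10] → ·  [on edge]
  covered (3 px):
    · · · · · · ·
    · · · · · · ·
    · · · · · · ·
    · · · · · # ·
    · · · · # · ·
    · · · # · · ·
    · · · · · · ·
    · · · · · · ·
    · · · · · · ·
    · · · · · · ·
    · · · · · · ·
    · · · · · · ·

Result: [[5,1],[4,2],[5,2],[4,3],[3,4],[4,4],[2,5],[3,5],[4,5],[2,6],[3,6],[4,6],[1,7],[2,7],[3,7],[4,7],[0,8],[1,8],[2,8],[3,8],[2,9],[3,9]]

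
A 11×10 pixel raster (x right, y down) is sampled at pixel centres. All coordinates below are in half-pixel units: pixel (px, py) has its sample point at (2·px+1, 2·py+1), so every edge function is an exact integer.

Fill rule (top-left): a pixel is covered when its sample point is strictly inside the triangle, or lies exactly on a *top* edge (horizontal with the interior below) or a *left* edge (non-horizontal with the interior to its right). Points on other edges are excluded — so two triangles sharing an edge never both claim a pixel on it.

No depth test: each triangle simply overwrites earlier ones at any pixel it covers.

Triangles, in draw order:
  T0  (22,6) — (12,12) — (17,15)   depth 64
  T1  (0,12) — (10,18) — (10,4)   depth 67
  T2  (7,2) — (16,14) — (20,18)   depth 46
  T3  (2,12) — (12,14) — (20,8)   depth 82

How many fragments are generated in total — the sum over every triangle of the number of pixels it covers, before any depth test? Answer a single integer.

T0:
  2·area = 60  (B↔C swapped to make it positive)
  edge (22, 6)→(17, 15): d=(-5,9) right/bottom  bias=-1
  edge (17, 15)→(12, 12): d=(-5,-3) top-left  bias=+0
  edge (12, 12)→(22, 6): d=(10,-6) top-left  bias=+0
    (10,3)@(21, 7): e=[4,52,4] → #
    (3,4)@(7, 9): e=[120,0,-60] → ·  [on edge]
    (8,4)@(17, 9): e=[30,30,0] → #  [on edge]
    (9,4)@(19, 9): e=[12,36,12] → #
    (10,4)@(21, 9): e=[-6,42,24] → ·
    (7,5)@(15, 11): e=[38,14,8] → #
    (10,5)@(21, 11): e=[-16,32,44] → ·
    (7,6)@(15, 13): e=[28,4,28] → #
    (9,6)@(19, 13): e=[-8,16,52] → ·
    (3,7)@(7, 15): e=[90,-30,0] → ·  [on edge]
    (7,7)@(15, 15): e=[18,-6,48] → ·
    (8,7)@(17, 15): e=[0,0,60] → ·  [on edge]
  covered (8 px):
    · · · · · · · · · · ·
    · · · · · · · · · · ·
    · · · · · · · · · · ·
    · · · · · · · · · · #
    · · · · · · · · # # ·
    · · · · · · · # # # ·
    · · · · · · · # # · ·
    · · · · · · · · · · ·
    · · · · · · · · · · ·
    · · · · · · · · · · ·
T1:
  2·area = 140  (B↔C swapped to make it positive)
  edge (0, 12)→(10, 4): d=(10,-8) top-left  bias=+0
  edge (10, 4)→(10, 18): d=(0,14) right/bottom  bias=-1
  edge (10, 18)→(0, 12): d=(-10,-6) top-left  bias=+0
    (4,2)@(9, 5): e=[2,14,124] → #
    (5,2)@(11, 5): e=[18,-14,136] → ·
    (3,3)@(7, 7): e=[6,42,92] → #
    (5,3)@(11, 7): e=[38,-14,116] → ·
    (2,4)@(5, 9): e=[10,70,60] → #
    (5,4)@(11, 9): e=[58,-14,96] → ·
    (1,5)@(3, 11): e=[14,98,28] → #
    (5,5)@(11, 11): e=[78,-14,76] → ·
    (1,6)@(3, 13): e=[34,98,8] → #
    (5,6)@(11, 13): e=[98,-14,56] → ·
    (1,7)@(3, 15): e=[54,98,-12] → ·
    (2,7)@(5, 15): e=[70,70,0] → #  [on edge]
  covered (18 px):
    · · · · · · · · · · ·
    · · · · · · · · · · ·
    · · · · # · · · · · ·
    · · · # # · · · · · ·
    · · # # # · · · · · ·
    · # # # # · · · · · ·
    · # # # # · · · · · ·
    · · # # # · · · · · ·
    · · · · # · · · · · ·
    · · · · · · · · · · ·
T2:
  2·area = 12  (B↔C swapped to make it positive)
  edge (7, 2)→(20, 18): d=(13,16) right/bottom  bias=-1
  edge (20, 18)→(16, 14): d=(-4,-4) top-left  bias=+0
  edge (16, 14)→(7, 2): d=(-9,-12) top-left  bias=+0
    (1,0)@(3, 1): e=[51,0,-39] → ·  [on edge]
    (2,1)@(5, 3): e=[45,0,-33] → ·  [on edge]
    (3,2)@(7, 5): e=[39,0,-27] → ·  [on edge]
    (4,3)@(9, 7): e=[33,0,-21] → ·  [on edge]
    (5,3)@(11, 7): e=[1,8,3] → #
    (6,3)@(13, 7): e=[-31,16,27] → ·
    (5,4)@(11, 9): e=[27,0,-15] → ·  [on edge]
    (6,5)@(13, 11): e=[21,0,-9] → ·  [on edge]
    (7,6)@(15, 13): e=[15,0,-3] → ·  [on edge]
    (8,7)@(17, 15): e=[9,0,3] → #  [on edge]
    (9,7)@(19, 15): e=[-23,8,27] → ·
    (8,8)@(17, 17): e=[35,-8,-15] → ·
    (9,8)@(19, 17): e=[3,0,9] → #  [on edge]
    (10,9)@(21, 19): e=[-3,0,15] → ·  [on edge]
  covered (3 px):
    · · · · · · · · · · ·
    · · · · · · · · · · ·
    · · · · · · · · · · ·
    · · · · · # · · · · ·
    · · · · · · · · · · ·
    · · · · · · · · · · ·
    · · · · · · · · · · ·
    · · · · · · · · # · ·
    · · · · · · · · · # ·
    · · · · · · · · · · ·
T3:
  2·area = 76  (B↔C swapped to make it positive)
  edge (2, 12)→(20, 8): d=(18,-4) top-left  bias=+0
  edge (20, 8)→(12, 14): d=(-8,6) right/bottom  bias=-1
  edge (12, 14)→(2, 12): d=(-10,-2) top-left  bias=+0
    (8,4)@(17, 9): e=[6,10,60] → #
    (9,4)@(19, 9): e=[14,-2,64] → ·
    (3,5)@(7, 11): e=[2,54,20] → #
    (4,5)@(9, 11): e=[10,42,24] → #
    (5,5)@(11, 11): e=[18,30,28] → #
    (6,5)@(13, 11): e=[26,18,32] → #
    (7,5)@(15, 11): e=[34,6,36] → #
    (8,5)@(17, 11): e=[42,-6,40] → ·
    (3,6)@(7, 13): e=[38,38,0] → #  [on edge]
    (7,6)@(15, 13): e=[70,-10,16] → ·
    (3,7)@(7, 15): e=[74,22,-20] → ·
    (4,7)@(9, 15): e=[82,10,-16] → ·
    (8,7)@(17, 15): e=[114,-38,0] → ·  [on edge]
  covered (10 px):
    · · · · · · · · · · ·
    · · · · · · · · · · ·
    · · · · · · · · · · ·
    · · · · · · · · · · ·
    · · · · · · · · # · ·
    · · · # # # # # · · ·
    · · · # # # # · · · ·
    · · · · · · · · · · ·
    · · · · · · · · · · ·
    · · · · · · · · · · ·

Answer: 39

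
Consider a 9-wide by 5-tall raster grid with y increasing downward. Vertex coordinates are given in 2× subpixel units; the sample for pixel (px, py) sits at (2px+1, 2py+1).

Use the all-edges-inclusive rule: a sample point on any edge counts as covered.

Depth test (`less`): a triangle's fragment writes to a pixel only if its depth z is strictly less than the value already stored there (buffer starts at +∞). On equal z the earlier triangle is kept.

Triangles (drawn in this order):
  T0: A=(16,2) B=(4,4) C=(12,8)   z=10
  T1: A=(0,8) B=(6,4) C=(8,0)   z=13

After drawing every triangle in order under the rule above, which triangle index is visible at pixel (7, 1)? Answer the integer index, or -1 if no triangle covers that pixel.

T0:
  2·area = 64  (B↔C swapped to make it positive)
  edge (16, 2)→(12, 8): d=(-4,6) inclusive
  edge (12, 8)→(4, 4): d=(-8,-4) inclusive
  edge (4, 4)→(16, 2): d=(12,-2) inclusive
    (5,1)@(11, 3): e=[26,36,2] → #
    (6,1)@(13, 3): e=[14,44,6] → #
    (7,1)@(15, 3): e=[2,52,10] → #
    (8,1)@(17, 3): e=[-10,60,14] → ·
    (3,2)@(7, 5): e=[42,4,18] → #
    (4,2)@(9, 5): e=[30,12,22] → #
    (7,2)@(15, 5): e=[-6,36,34] → ·
    (3,3)@(7, 7): e=[34,-12,42] → ·
    (4,3)@(9, 7): e=[22,-4,46] → ·
    (5,3)@(11, 7): e=[10,4,50] → #
    (6,3)@(13, 7): e=[-2,12,54] → ·
    (5,4)@(11, 9): e=[2,-12,74] → ·
  covered (8 px):
    · · · · · · · · ·
    · · · · · # # # ·
    · · · # # # # · ·
    · · · · · # · · ·
    · · · · · · · · ·
T1:
  2·area = 16  (B↔C swapped to make it positive)
  edge (0, 8)→(8, 0): d=(8,-8) inclusive
  edge (8, 0)→(6, 4): d=(-2,4) inclusive
  edge (6, 4)→(0, 8): d=(-6,4) inclusive
    (3,0)@(7, 1): e=[0,2,14] → #  [on edge]
    (4,0)@(9, 1): e=[16,-6,6] → ·
    (2,1)@(5, 3): e=[0,6,10] → #  [on edge]
    (3,1)@(7, 3): e=[16,-2,2] → ·
    (1,2)@(3, 5): e=[0,10,6] → #  [on edge]
    (2,2)@(5, 5): e=[16,2,-2] → ·
    (0,3)@(1, 7): e=[0,14,2] → #  [on edge]
    (1,3)@(3, 7): e=[16,6,-6] → ·
    (0,4)@(1, 9): e=[16,10,-10] → ·
  covered (4 px):
    · · · # · · · · ·
    · · # · · · · · ·
    · # · · · · · · ·
    # · · · · · · · ·
    · · · · · · · · ·

Z-buffer (winner per pixel, '.' = empty):
  . . . 1 . . . . .
  . . 1 . . 0 0 0 .
  . 1 . 0 0 0 0 . .
  1 . . . . 0 . . .
  . . . . . . . . .

Result: 0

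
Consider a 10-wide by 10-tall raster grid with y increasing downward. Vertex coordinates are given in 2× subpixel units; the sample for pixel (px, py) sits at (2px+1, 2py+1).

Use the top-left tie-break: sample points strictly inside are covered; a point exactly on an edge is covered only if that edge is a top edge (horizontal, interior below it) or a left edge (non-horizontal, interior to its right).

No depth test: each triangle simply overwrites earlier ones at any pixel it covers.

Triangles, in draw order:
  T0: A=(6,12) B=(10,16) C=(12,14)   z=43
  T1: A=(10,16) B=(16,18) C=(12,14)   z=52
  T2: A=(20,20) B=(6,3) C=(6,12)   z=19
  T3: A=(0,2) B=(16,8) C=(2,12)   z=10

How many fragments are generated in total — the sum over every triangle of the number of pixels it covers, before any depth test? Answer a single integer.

T0:
  2·area = 16  (B↔C swapped to make it positive)
  edge (6, 12)→(12, 14): d=(6,2) right/bottom  bias=-1
  edge (12, 14)→(10, 16): d=(-2,2) right/bottom  bias=-1
  edge (10, 16)→(6, 12): d=(-4,-4) top-left  bias=+0
    (0,3)@(1, 7): e=[-20,36,0] → .  [on edge]
    (9,3)@(19, 7): e=[-56,0,72] → .  [on edge]
    (1,4)@(3, 9): e=[-12,28,0] → .  [on edge]
    (8,4)@(17, 9): e=[-40,0,56] → .  [on edge]
    (1,5)@(3, 11): e=[0,24,-8] → .  [on edge]
    (2,5)@(5, 11): e=[-4,20,0] → .  [on edge]
    (7,5)@(15, 11): e=[-24,0,40] → .  [on edge]
    (3,6)@(7, 13): e=[4,12,0] → X  [on edge]
    (4,6)@(9, 13): e=[0,8,8] → .  [on edge]
    (6,6)@(13, 13): e=[-8,0,24] → .  [on edge]
    (3,7)@(7, 15): e=[16,8,-8] → .
    (4,7)@(9, 15): e=[12,4,0] → X  [on edge]
    (5,7)@(11, 15): e=[8,0,8] → .  [on edge]
    (7,7)@(15, 15): e=[0,-8,24] → .  [on edge]
    (4,8)@(9, 17): e=[24,0,-8] → .  [on edge]
    (5,8)@(11, 17): e=[20,-4,0] → .  [on edge]
    (3,9)@(7, 19): e=[40,0,-24] → .  [on edge]
    (6,9)@(13, 19): e=[28,-12,0] → .  [on edge]
  covered (2 px):
    . . . . . . . . . .
    . . . . . . . . . .
    . . . . . . . . . .
    . . . . . . . . . .
    . . . . . . . . . .
    . . . . . . . . . .
    . . . X . . . . . .
    . . . . X . . . . .
    . . . . . . . . . .
    . . . . . . . . . .
T1:
  2·area = 16  (B↔C swapped to make it positive)
  edge (10, 16)→(12, 14): d=(2,-2) top-left  bias=+0
  edge (12, 14)→(16, 18): d=(4,4) right/bottom  bias=-1
  edge (16, 18)→(10, 16): d=(-6,-2) top-left  bias=+0
    (0,1)@(1, 3): e=[-44,0,60] → .  [on edge]
    (1,2)@(3, 5): e=[-36,0,52] → .  [on edge]
    (2,3)@(5, 7): e=[-28,0,44] → .  [on edge]
    (9,3)@(19, 7): e=[0,-56,72] → .  [on edge]
    (3,4)@(7, 9): e=[-20,0,36] → .  [on edge]
    (8,4)@(17, 9): e=[0,-40,56] → .  [on edge]
    (4,5)@(9, 11): e=[-12,0,28] → .  [on edge]
    (7,5)@(15, 11): e=[0,-24,40] → .  [on edge]
    (0,6)@(1, 13): e=[-24,40,0] → .  [on edge]
    (5,6)@(11, 13): e=[-4,0,20] → .  [on edge]
    (6,6)@(13, 13): e=[0,-8,24] → .  [on edge]
    (3,7)@(7, 15): e=[-8,24,0] → .  [on edge]
    (5,7)@(11, 15): e=[0,8,8] → X  [on edge]
    (6,7)@(13, 15): e=[4,0,12] → .  [on edge]
    (4,8)@(9, 17): e=[0,24,-8] → .  [on edge]
    (6,8)@(13, 17): e=[8,8,0] → X  [on edge]
    (7,8)@(15, 17): e=[12,0,4] → .  [on edge]
    (3,9)@(7, 19): e=[0,40,-24] → .  [on edge]
    (8,9)@(17, 19): e=[20,0,-4] → .  [on edge]
    (9,9)@(19, 19): e=[24,-8,0] → .  [on edge]
  covered (2 px):
    . . . . . . . . . .
    . . . . . . . . . .
    . . . . . . . . . .
    . . . . . . . . . .
    . . . . . . . . . .
    . . . . . . . . . .
    . . . . . . . . . .
    . . . . . X . . . .
    . . . . . . X . . .
    . . . . . . . . . .
T2:
  2·area = 126  (B↔C swapped to make it positive)
  edge (20, 20)→(6, 12): d=(-14,-8) top-left  bias=+0
  edge (6, 12)→(6, 3): d=(0,-9) top-left  bias=+0
  edge (6, 3)→(20, 20): d=(14,17) right/bottom  bias=-1
    (3,2)@(7, 5): e=[106,9,11] → X
    (4,2)@(9, 5): e=[122,27,-23] → .
    (3,3)@(7, 7): e=[78,9,39] → X
    (4,3)@(9, 7): e=[94,27,5] → X
    (5,3)@(11, 7): e=[110,45,-29] → .
    (3,4)@(7, 9): e=[50,9,67] → X
    (5,4)@(11, 9): e=[82,45,-1] → .
    (3,5)@(7, 11): e=[22,9,95] → X
    (5,5)@(11, 11): e=[54,45,27] → X
    (6,5)@(13, 11): e=[70,63,-7] → .
    (3,6)@(7, 13): e=[-6,9,123] → .
    (4,6)@(9, 13): e=[10,27,89] → X
  covered (16 px):
    . . . . . . . . . .
    . . . . . . . . . .
    . . . X . . . . . .
    . . . X X . . . . .
    . . . X X . . . . .
    . . . X X X . . . .
    . . . . X X X . . .
    . . . . . . X X . .
    . . . . . . . X X .
    . . . . . . . . . X
T3:
  2·area = 148
  edge (0, 2)→(16, 8): d=(16,6) right/bottom  bias=-1
  edge (16, 8)→(2, 12): d=(-14,4) right/bottom  bias=-1
  edge (2, 12)→(0, 2): d=(-2,-10) top-left  bias=+0
    (0,1)@(1, 3): e=[10,130,8] → X
    (1,1)@(3, 3): e=[-2,122,28] → .
    (0,2)@(1, 5): e=[42,102,4] → X
    (1,2)@(3, 5): e=[30,94,24] → X
    (2,2)@(5, 5): e=[18,86,44] → X
    (3,2)@(7, 5): e=[6,78,64] → X
    (4,2)@(9, 5): e=[-6,70,84] → .
    (0,3)@(1, 7): e=[74,74,0] → X  [on edge]
    (4,3)@(9, 7): e=[26,42,80] → X
    (5,3)@(11, 7): e=[14,34,100] → X
    (6,3)@(13, 7): e=[2,26,120] → X
    (7,3)@(15, 7): e=[-10,18,140] → .
    (1,8)@(3, 17): e=[222,-74,0] → .  [on edge]
  covered (19 px):
    . . . . . . . . . .
    X . . . . . . . . .
    X X X X . . . . . .
    X X X X X X X . . .
    . X X X X X . . . .
    . X X . . . . . . .
    . . . . . . . . . .
    . . . . . . . . . .
    . . . . . . . . . .
    . . . . . . . . . .

Result: 39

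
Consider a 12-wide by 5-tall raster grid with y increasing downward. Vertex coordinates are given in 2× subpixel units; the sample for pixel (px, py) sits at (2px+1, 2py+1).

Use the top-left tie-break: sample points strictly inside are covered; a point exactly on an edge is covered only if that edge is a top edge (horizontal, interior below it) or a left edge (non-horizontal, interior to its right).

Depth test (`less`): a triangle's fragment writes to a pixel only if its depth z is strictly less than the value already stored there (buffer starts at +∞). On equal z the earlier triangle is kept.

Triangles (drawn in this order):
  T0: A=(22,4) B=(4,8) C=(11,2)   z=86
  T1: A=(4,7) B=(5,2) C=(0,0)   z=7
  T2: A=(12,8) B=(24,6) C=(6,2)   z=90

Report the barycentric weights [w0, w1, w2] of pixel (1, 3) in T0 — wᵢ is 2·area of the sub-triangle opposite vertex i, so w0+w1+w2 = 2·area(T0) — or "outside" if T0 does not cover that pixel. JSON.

T0:
  2·area = 80
  edge (22, 4)→(4, 8): d=(-18,4) right/bottom  bias=-1
  edge (4, 8)→(11, 2): d=(7,-6) top-left  bias=+0
  edge (11, 2)→(22, 4): d=(11,2) right/bottom  bias=-1
    (5,1)@(11, 3): e=[62,7,11] → X
    (6,1)@(13, 3): e=[54,19,7] → X
    (7,1)@(15, 3): e=[46,31,3] → X
    (8,1)@(17, 3): e=[38,43,-1] → .
    (4,2)@(9, 5): e=[34,9,37] → X
    (8,2)@(17, 5): e=[2,57,21] → X
    (9,2)@(19, 5): e=[-6,69,17] → .
    (3,3)@(7, 7): e=[6,11,63] → X
    (4,3)@(9, 7): e=[-2,23,59] → .
    (5,3)@(11, 7): e=[-10,35,55] → .
    (6,3)@(13, 7): e=[-18,47,51] → .
    (7,3)@(15, 7): e=[-26,59,47] → .
  covered (9 px):
    . . . . . . . . . . . .
    . . . . . X X X . . . .
    . . . . X X X X X . . .
    . . . X . . . . . . . .
    . . . . . . . . . . . .
T1:
  2·area = 27  (B↔C swapped to make it positive)
  edge (4, 7)→(0, 0): d=(-4,-7) top-left  bias=+0
  edge (0, 0)→(5, 2): d=(5,2) right/bottom  bias=-1
  edge (5, 2)→(4, 7): d=(-1,5) right/bottom  bias=-1
    (0,0)@(1, 1): e=[3,3,21] → X
    (1,0)@(3, 1): e=[17,-1,11] → .
    (0,1)@(1, 3): e=[-5,13,19] → .
    (1,1)@(3, 3): e=[9,9,9] → X
    (2,1)@(5, 3): e=[23,5,-1] → .
    (1,2)@(3, 5): e=[1,19,7] → X
    (2,2)@(5, 5): e=[15,15,-3] → .
    (1,3)@(3, 7): e=[-7,29,5] → .
  covered (3 px):
    X . . . . . . . . . . .
    . X . . . . . . . . . .
    . X . . . . . . . . . .
    . . . . . . . . . . . .
    . . . . . . . . . . . .
T2:
  2·area = 84  (B↔C swapped to make it positive)
  edge (12, 8)→(6, 2): d=(-6,-6) top-left  bias=+0
  edge (6, 2)→(24, 6): d=(18,4) right/bottom  bias=-1
  edge (24, 6)→(12, 8): d=(-12,2) right/bottom  bias=-1
    (2,0)@(5, 1): e=[0,-14,98] → .  [on edge]
    (3,1)@(7, 3): e=[0,14,70] → X  [on edge]
    (4,1)@(9, 3): e=[12,6,66] → X
    (5,1)@(11, 3): e=[24,-2,62] → .
    (3,2)@(7, 5): e=[-12,50,46] → .
    (4,2)@(9, 5): e=[0,42,42] → X  [on edge]
    (5,2)@(11, 5): e=[12,34,38] → X
    (6,2)@(13, 5): e=[24,26,34] → X
    (7,2)@(15, 5): e=[36,18,30] → X
    (8,2)@(17, 5): e=[48,10,26] → X
    (9,2)@(19, 5): e=[60,2,22] → X
    (10,2)@(21, 5): e=[72,-6,18] → .
    (5,3)@(11, 7): e=[0,70,14] → X  [on edge]
    (6,4)@(13, 9): e=[0,98,-14] → .  [on edge]
  covered (12 px):
    . . . . . . . . . . . .
    . . . X X . . . . . . .
    . . . . X X X X X X . .
    . . . . . X X X X . . .
    . . . . . . . . . . . .

Result: "outside"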